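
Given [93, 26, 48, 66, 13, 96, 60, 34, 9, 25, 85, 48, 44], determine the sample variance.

841.359

Step 1: Compute the mean: (93 + 26 + 48 + 66 + 13 + 96 + 60 + 34 + 9 + 25 + 85 + 48 + 44) / 13 = 49.7692
Step 2: Compute squared deviations from the mean:
  (93 - 49.7692)^2 = 1868.8994
  (26 - 49.7692)^2 = 564.9763
  (48 - 49.7692)^2 = 3.1302
  (66 - 49.7692)^2 = 263.4379
  (13 - 49.7692)^2 = 1351.9763
  (96 - 49.7692)^2 = 2137.284
  (60 - 49.7692)^2 = 104.6686
  (34 - 49.7692)^2 = 248.6686
  (9 - 49.7692)^2 = 1662.1302
  (25 - 49.7692)^2 = 613.5148
  (85 - 49.7692)^2 = 1241.2071
  (48 - 49.7692)^2 = 3.1302
  (44 - 49.7692)^2 = 33.284
Step 3: Sum of squared deviations = 10096.3077
Step 4: Sample variance = 10096.3077 / 12 = 841.359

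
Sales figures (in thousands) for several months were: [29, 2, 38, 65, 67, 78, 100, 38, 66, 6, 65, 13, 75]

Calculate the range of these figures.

98

Step 1: Identify the maximum value: max = 100
Step 2: Identify the minimum value: min = 2
Step 3: Range = max - min = 100 - 2 = 98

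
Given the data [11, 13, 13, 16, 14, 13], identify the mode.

13

Step 1: Count the frequency of each value:
  11: appears 1 time(s)
  13: appears 3 time(s)
  14: appears 1 time(s)
  16: appears 1 time(s)
Step 2: The value 13 appears most frequently (3 times).
Step 3: Mode = 13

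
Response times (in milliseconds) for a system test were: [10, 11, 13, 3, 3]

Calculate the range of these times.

10

Step 1: Identify the maximum value: max = 13
Step 2: Identify the minimum value: min = 3
Step 3: Range = max - min = 13 - 3 = 10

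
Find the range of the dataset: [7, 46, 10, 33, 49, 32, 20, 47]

42

Step 1: Identify the maximum value: max = 49
Step 2: Identify the minimum value: min = 7
Step 3: Range = max - min = 49 - 7 = 42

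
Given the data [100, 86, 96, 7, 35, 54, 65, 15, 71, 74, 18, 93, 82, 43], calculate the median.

68

Step 1: Sort the data in ascending order: [7, 15, 18, 35, 43, 54, 65, 71, 74, 82, 86, 93, 96, 100]
Step 2: The number of values is n = 14.
Step 3: Since n is even, the median is the average of positions 7 and 8:
  Median = (65 + 71) / 2 = 68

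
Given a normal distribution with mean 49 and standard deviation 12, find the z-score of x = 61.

1

Step 1: Recall the z-score formula: z = (x - mu) / sigma
Step 2: Substitute values: z = (61 - 49) / 12
Step 3: z = 12 / 12 = 1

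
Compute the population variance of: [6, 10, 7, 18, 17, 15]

22.4722

Step 1: Compute the mean: (6 + 10 + 7 + 18 + 17 + 15) / 6 = 12.1667
Step 2: Compute squared deviations from the mean:
  (6 - 12.1667)^2 = 38.0278
  (10 - 12.1667)^2 = 4.6944
  (7 - 12.1667)^2 = 26.6944
  (18 - 12.1667)^2 = 34.0278
  (17 - 12.1667)^2 = 23.3611
  (15 - 12.1667)^2 = 8.0278
Step 3: Sum of squared deviations = 134.8333
Step 4: Population variance = 134.8333 / 6 = 22.4722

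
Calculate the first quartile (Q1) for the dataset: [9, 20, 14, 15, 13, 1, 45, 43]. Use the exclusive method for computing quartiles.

10

Step 1: Sort the data: [1, 9, 13, 14, 15, 20, 43, 45]
Step 2: n = 8
Step 3: Using the exclusive quartile method:
  Q1 = 10
  Q2 (median) = 14.5
  Q3 = 37.25
  IQR = Q3 - Q1 = 37.25 - 10 = 27.25
Step 4: Q1 = 10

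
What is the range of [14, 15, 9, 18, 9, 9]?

9

Step 1: Identify the maximum value: max = 18
Step 2: Identify the minimum value: min = 9
Step 3: Range = max - min = 18 - 9 = 9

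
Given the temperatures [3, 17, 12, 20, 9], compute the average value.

12.2

Step 1: Sum all values: 3 + 17 + 12 + 20 + 9 = 61
Step 2: Count the number of values: n = 5
Step 3: Mean = sum / n = 61 / 5 = 12.2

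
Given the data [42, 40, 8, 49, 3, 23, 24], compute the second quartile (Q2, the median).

24

Step 1: Sort the data: [3, 8, 23, 24, 40, 42, 49]
Step 2: n = 7
Step 3: Q2 is the median. Since n is odd, it is the middle value at position 4: 24
Step 4: Q2 = 24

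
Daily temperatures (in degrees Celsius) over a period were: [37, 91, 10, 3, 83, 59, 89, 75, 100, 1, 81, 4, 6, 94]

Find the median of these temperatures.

67

Step 1: Sort the data in ascending order: [1, 3, 4, 6, 10, 37, 59, 75, 81, 83, 89, 91, 94, 100]
Step 2: The number of values is n = 14.
Step 3: Since n is even, the median is the average of positions 7 and 8:
  Median = (59 + 75) / 2 = 67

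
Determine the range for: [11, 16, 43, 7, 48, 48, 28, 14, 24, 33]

41

Step 1: Identify the maximum value: max = 48
Step 2: Identify the minimum value: min = 7
Step 3: Range = max - min = 48 - 7 = 41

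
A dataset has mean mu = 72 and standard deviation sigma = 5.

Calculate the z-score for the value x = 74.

0.4

Step 1: Recall the z-score formula: z = (x - mu) / sigma
Step 2: Substitute values: z = (74 - 72) / 5
Step 3: z = 2 / 5 = 0.4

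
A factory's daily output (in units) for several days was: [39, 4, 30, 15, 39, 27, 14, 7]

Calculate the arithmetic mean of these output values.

21.875

Step 1: Sum all values: 39 + 4 + 30 + 15 + 39 + 27 + 14 + 7 = 175
Step 2: Count the number of values: n = 8
Step 3: Mean = sum / n = 175 / 8 = 21.875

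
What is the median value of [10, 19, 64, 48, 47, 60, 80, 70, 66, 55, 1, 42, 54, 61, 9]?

54

Step 1: Sort the data in ascending order: [1, 9, 10, 19, 42, 47, 48, 54, 55, 60, 61, 64, 66, 70, 80]
Step 2: The number of values is n = 15.
Step 3: Since n is odd, the median is the middle value at position 8: 54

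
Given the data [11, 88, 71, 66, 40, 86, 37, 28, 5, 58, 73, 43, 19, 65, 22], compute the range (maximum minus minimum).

83

Step 1: Identify the maximum value: max = 88
Step 2: Identify the minimum value: min = 5
Step 3: Range = max - min = 88 - 5 = 83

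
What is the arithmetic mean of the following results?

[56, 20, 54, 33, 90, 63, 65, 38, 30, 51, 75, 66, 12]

50.2308

Step 1: Sum all values: 56 + 20 + 54 + 33 + 90 + 63 + 65 + 38 + 30 + 51 + 75 + 66 + 12 = 653
Step 2: Count the number of values: n = 13
Step 3: Mean = sum / n = 653 / 13 = 50.2308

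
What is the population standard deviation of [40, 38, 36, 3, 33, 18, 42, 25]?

12.4894

Step 1: Compute the mean: 29.375
Step 2: Sum of squared deviations from the mean: 1247.875
Step 3: Population variance = 1247.875 / 8 = 155.9844
Step 4: Standard deviation = sqrt(155.9844) = 12.4894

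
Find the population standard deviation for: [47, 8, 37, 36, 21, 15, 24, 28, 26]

11.2195

Step 1: Compute the mean: 26.8889
Step 2: Sum of squared deviations from the mean: 1132.8889
Step 3: Population variance = 1132.8889 / 9 = 125.8765
Step 4: Standard deviation = sqrt(125.8765) = 11.2195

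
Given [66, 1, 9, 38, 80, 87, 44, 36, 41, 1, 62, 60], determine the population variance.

770.0208

Step 1: Compute the mean: (66 + 1 + 9 + 38 + 80 + 87 + 44 + 36 + 41 + 1 + 62 + 60) / 12 = 43.75
Step 2: Compute squared deviations from the mean:
  (66 - 43.75)^2 = 495.0625
  (1 - 43.75)^2 = 1827.5625
  (9 - 43.75)^2 = 1207.5625
  (38 - 43.75)^2 = 33.0625
  (80 - 43.75)^2 = 1314.0625
  (87 - 43.75)^2 = 1870.5625
  (44 - 43.75)^2 = 0.0625
  (36 - 43.75)^2 = 60.0625
  (41 - 43.75)^2 = 7.5625
  (1 - 43.75)^2 = 1827.5625
  (62 - 43.75)^2 = 333.0625
  (60 - 43.75)^2 = 264.0625
Step 3: Sum of squared deviations = 9240.25
Step 4: Population variance = 9240.25 / 12 = 770.0208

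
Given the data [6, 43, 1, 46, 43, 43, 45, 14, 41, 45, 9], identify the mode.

43

Step 1: Count the frequency of each value:
  1: appears 1 time(s)
  6: appears 1 time(s)
  9: appears 1 time(s)
  14: appears 1 time(s)
  41: appears 1 time(s)
  43: appears 3 time(s)
  45: appears 2 time(s)
  46: appears 1 time(s)
Step 2: The value 43 appears most frequently (3 times).
Step 3: Mode = 43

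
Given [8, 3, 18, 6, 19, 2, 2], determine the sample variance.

53.5714

Step 1: Compute the mean: (8 + 3 + 18 + 6 + 19 + 2 + 2) / 7 = 8.2857
Step 2: Compute squared deviations from the mean:
  (8 - 8.2857)^2 = 0.0816
  (3 - 8.2857)^2 = 27.9388
  (18 - 8.2857)^2 = 94.3673
  (6 - 8.2857)^2 = 5.2245
  (19 - 8.2857)^2 = 114.7959
  (2 - 8.2857)^2 = 39.5102
  (2 - 8.2857)^2 = 39.5102
Step 3: Sum of squared deviations = 321.4286
Step 4: Sample variance = 321.4286 / 6 = 53.5714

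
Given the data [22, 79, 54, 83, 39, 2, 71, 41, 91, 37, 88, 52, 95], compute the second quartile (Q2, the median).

54

Step 1: Sort the data: [2, 22, 37, 39, 41, 52, 54, 71, 79, 83, 88, 91, 95]
Step 2: n = 13
Step 3: Q2 is the median. Since n is odd, it is the middle value at position 7: 54
Step 4: Q2 = 54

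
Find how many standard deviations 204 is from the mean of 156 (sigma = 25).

1.92

Step 1: Recall the z-score formula: z = (x - mu) / sigma
Step 2: Substitute values: z = (204 - 156) / 25
Step 3: z = 48 / 25 = 1.92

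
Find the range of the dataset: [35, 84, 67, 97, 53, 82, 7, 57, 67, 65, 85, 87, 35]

90

Step 1: Identify the maximum value: max = 97
Step 2: Identify the minimum value: min = 7
Step 3: Range = max - min = 97 - 7 = 90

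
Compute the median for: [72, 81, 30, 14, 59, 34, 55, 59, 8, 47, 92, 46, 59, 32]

51

Step 1: Sort the data in ascending order: [8, 14, 30, 32, 34, 46, 47, 55, 59, 59, 59, 72, 81, 92]
Step 2: The number of values is n = 14.
Step 3: Since n is even, the median is the average of positions 7 and 8:
  Median = (47 + 55) / 2 = 51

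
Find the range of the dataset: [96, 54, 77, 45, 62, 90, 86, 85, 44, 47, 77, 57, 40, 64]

56

Step 1: Identify the maximum value: max = 96
Step 2: Identify the minimum value: min = 40
Step 3: Range = max - min = 96 - 40 = 56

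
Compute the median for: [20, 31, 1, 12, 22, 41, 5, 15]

17.5

Step 1: Sort the data in ascending order: [1, 5, 12, 15, 20, 22, 31, 41]
Step 2: The number of values is n = 8.
Step 3: Since n is even, the median is the average of positions 4 and 5:
  Median = (15 + 20) / 2 = 17.5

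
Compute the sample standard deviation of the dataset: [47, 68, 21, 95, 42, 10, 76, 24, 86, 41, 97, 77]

30.0636

Step 1: Compute the mean: 57
Step 2: Sum of squared deviations from the mean: 9942
Step 3: Sample variance = 9942 / 11 = 903.8182
Step 4: Standard deviation = sqrt(903.8182) = 30.0636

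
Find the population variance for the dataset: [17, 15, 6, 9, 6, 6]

20.4722

Step 1: Compute the mean: (17 + 15 + 6 + 9 + 6 + 6) / 6 = 9.8333
Step 2: Compute squared deviations from the mean:
  (17 - 9.8333)^2 = 51.3611
  (15 - 9.8333)^2 = 26.6944
  (6 - 9.8333)^2 = 14.6944
  (9 - 9.8333)^2 = 0.6944
  (6 - 9.8333)^2 = 14.6944
  (6 - 9.8333)^2 = 14.6944
Step 3: Sum of squared deviations = 122.8333
Step 4: Population variance = 122.8333 / 6 = 20.4722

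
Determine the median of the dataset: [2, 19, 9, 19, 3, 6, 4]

6

Step 1: Sort the data in ascending order: [2, 3, 4, 6, 9, 19, 19]
Step 2: The number of values is n = 7.
Step 3: Since n is odd, the median is the middle value at position 4: 6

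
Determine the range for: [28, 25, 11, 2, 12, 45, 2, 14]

43

Step 1: Identify the maximum value: max = 45
Step 2: Identify the minimum value: min = 2
Step 3: Range = max - min = 45 - 2 = 43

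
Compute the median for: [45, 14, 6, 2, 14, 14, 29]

14

Step 1: Sort the data in ascending order: [2, 6, 14, 14, 14, 29, 45]
Step 2: The number of values is n = 7.
Step 3: Since n is odd, the median is the middle value at position 4: 14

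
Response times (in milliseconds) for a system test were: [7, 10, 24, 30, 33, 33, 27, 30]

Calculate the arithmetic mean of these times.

24.25

Step 1: Sum all values: 7 + 10 + 24 + 30 + 33 + 33 + 27 + 30 = 194
Step 2: Count the number of values: n = 8
Step 3: Mean = sum / n = 194 / 8 = 24.25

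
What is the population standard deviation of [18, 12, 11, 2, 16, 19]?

5.7155

Step 1: Compute the mean: 13
Step 2: Sum of squared deviations from the mean: 196
Step 3: Population variance = 196 / 6 = 32.6667
Step 4: Standard deviation = sqrt(32.6667) = 5.7155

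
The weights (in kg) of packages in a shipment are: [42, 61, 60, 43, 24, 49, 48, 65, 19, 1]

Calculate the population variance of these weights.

382.76

Step 1: Compute the mean: (42 + 61 + 60 + 43 + 24 + 49 + 48 + 65 + 19 + 1) / 10 = 41.2
Step 2: Compute squared deviations from the mean:
  (42 - 41.2)^2 = 0.64
  (61 - 41.2)^2 = 392.04
  (60 - 41.2)^2 = 353.44
  (43 - 41.2)^2 = 3.24
  (24 - 41.2)^2 = 295.84
  (49 - 41.2)^2 = 60.84
  (48 - 41.2)^2 = 46.24
  (65 - 41.2)^2 = 566.44
  (19 - 41.2)^2 = 492.84
  (1 - 41.2)^2 = 1616.04
Step 3: Sum of squared deviations = 3827.6
Step 4: Population variance = 3827.6 / 10 = 382.76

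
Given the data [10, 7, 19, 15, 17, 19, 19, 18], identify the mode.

19

Step 1: Count the frequency of each value:
  7: appears 1 time(s)
  10: appears 1 time(s)
  15: appears 1 time(s)
  17: appears 1 time(s)
  18: appears 1 time(s)
  19: appears 3 time(s)
Step 2: The value 19 appears most frequently (3 times).
Step 3: Mode = 19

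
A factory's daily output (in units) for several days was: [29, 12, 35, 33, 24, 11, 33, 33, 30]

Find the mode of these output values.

33

Step 1: Count the frequency of each value:
  11: appears 1 time(s)
  12: appears 1 time(s)
  24: appears 1 time(s)
  29: appears 1 time(s)
  30: appears 1 time(s)
  33: appears 3 time(s)
  35: appears 1 time(s)
Step 2: The value 33 appears most frequently (3 times).
Step 3: Mode = 33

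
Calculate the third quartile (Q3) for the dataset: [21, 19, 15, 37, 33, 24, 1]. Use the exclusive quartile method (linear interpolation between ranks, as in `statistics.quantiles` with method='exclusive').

33

Step 1: Sort the data: [1, 15, 19, 21, 24, 33, 37]
Step 2: n = 7
Step 3: Using the exclusive quartile method:
  Q1 = 15
  Q2 (median) = 21
  Q3 = 33
  IQR = Q3 - Q1 = 33 - 15 = 18
Step 4: Q3 = 33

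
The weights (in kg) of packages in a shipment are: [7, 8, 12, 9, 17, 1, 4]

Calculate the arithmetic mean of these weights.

8.2857

Step 1: Sum all values: 7 + 8 + 12 + 9 + 17 + 1 + 4 = 58
Step 2: Count the number of values: n = 7
Step 3: Mean = sum / n = 58 / 7 = 8.2857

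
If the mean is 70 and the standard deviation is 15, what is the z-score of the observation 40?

-2

Step 1: Recall the z-score formula: z = (x - mu) / sigma
Step 2: Substitute values: z = (40 - 70) / 15
Step 3: z = -30 / 15 = -2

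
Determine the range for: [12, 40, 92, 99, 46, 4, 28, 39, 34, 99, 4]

95

Step 1: Identify the maximum value: max = 99
Step 2: Identify the minimum value: min = 4
Step 3: Range = max - min = 99 - 4 = 95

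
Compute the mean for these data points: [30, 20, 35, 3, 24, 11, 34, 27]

23

Step 1: Sum all values: 30 + 20 + 35 + 3 + 24 + 11 + 34 + 27 = 184
Step 2: Count the number of values: n = 8
Step 3: Mean = sum / n = 184 / 8 = 23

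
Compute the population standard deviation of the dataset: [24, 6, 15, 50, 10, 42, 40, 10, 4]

16.4249

Step 1: Compute the mean: 22.3333
Step 2: Sum of squared deviations from the mean: 2428
Step 3: Population variance = 2428 / 9 = 269.7778
Step 4: Standard deviation = sqrt(269.7778) = 16.4249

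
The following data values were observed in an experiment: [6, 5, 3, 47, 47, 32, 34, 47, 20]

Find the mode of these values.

47

Step 1: Count the frequency of each value:
  3: appears 1 time(s)
  5: appears 1 time(s)
  6: appears 1 time(s)
  20: appears 1 time(s)
  32: appears 1 time(s)
  34: appears 1 time(s)
  47: appears 3 time(s)
Step 2: The value 47 appears most frequently (3 times).
Step 3: Mode = 47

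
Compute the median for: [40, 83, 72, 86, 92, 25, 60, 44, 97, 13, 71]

71

Step 1: Sort the data in ascending order: [13, 25, 40, 44, 60, 71, 72, 83, 86, 92, 97]
Step 2: The number of values is n = 11.
Step 3: Since n is odd, the median is the middle value at position 6: 71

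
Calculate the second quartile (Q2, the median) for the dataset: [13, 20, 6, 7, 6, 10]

8.5

Step 1: Sort the data: [6, 6, 7, 10, 13, 20]
Step 2: n = 6
Step 3: Q2 is the median. Since n is even, it is the average of the values at positions 3 and 4:
  Q2 = (7 + 10) / 2 = 8.5
Step 4: Q2 = 8.5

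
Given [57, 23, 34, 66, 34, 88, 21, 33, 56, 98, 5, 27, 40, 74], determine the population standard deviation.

26.1202

Step 1: Compute the mean: 46.8571
Step 2: Sum of squared deviations from the mean: 9551.7143
Step 3: Population variance = 9551.7143 / 14 = 682.2653
Step 4: Standard deviation = sqrt(682.2653) = 26.1202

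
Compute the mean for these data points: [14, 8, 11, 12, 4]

9.8

Step 1: Sum all values: 14 + 8 + 11 + 12 + 4 = 49
Step 2: Count the number of values: n = 5
Step 3: Mean = sum / n = 49 / 5 = 9.8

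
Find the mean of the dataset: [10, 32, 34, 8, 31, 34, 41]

27.1429

Step 1: Sum all values: 10 + 32 + 34 + 8 + 31 + 34 + 41 = 190
Step 2: Count the number of values: n = 7
Step 3: Mean = sum / n = 190 / 7 = 27.1429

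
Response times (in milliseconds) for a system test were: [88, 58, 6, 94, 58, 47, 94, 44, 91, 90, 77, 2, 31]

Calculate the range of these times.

92

Step 1: Identify the maximum value: max = 94
Step 2: Identify the minimum value: min = 2
Step 3: Range = max - min = 94 - 2 = 92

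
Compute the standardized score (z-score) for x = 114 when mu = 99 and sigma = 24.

0.625

Step 1: Recall the z-score formula: z = (x - mu) / sigma
Step 2: Substitute values: z = (114 - 99) / 24
Step 3: z = 15 / 24 = 0.625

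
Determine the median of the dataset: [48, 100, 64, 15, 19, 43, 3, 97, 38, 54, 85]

48

Step 1: Sort the data in ascending order: [3, 15, 19, 38, 43, 48, 54, 64, 85, 97, 100]
Step 2: The number of values is n = 11.
Step 3: Since n is odd, the median is the middle value at position 6: 48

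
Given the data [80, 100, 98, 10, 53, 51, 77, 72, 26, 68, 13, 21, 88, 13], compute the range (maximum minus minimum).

90

Step 1: Identify the maximum value: max = 100
Step 2: Identify the minimum value: min = 10
Step 3: Range = max - min = 100 - 10 = 90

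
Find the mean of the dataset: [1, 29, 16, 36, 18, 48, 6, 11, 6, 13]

18.4

Step 1: Sum all values: 1 + 29 + 16 + 36 + 18 + 48 + 6 + 11 + 6 + 13 = 184
Step 2: Count the number of values: n = 10
Step 3: Mean = sum / n = 184 / 10 = 18.4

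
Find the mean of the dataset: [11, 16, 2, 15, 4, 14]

10.3333

Step 1: Sum all values: 11 + 16 + 2 + 15 + 4 + 14 = 62
Step 2: Count the number of values: n = 6
Step 3: Mean = sum / n = 62 / 6 = 10.3333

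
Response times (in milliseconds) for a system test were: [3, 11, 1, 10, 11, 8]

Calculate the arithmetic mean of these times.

7.3333

Step 1: Sum all values: 3 + 11 + 1 + 10 + 11 + 8 = 44
Step 2: Count the number of values: n = 6
Step 3: Mean = sum / n = 44 / 6 = 7.3333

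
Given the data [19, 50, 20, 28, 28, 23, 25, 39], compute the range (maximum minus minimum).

31

Step 1: Identify the maximum value: max = 50
Step 2: Identify the minimum value: min = 19
Step 3: Range = max - min = 50 - 19 = 31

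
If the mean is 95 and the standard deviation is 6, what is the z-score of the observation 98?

0.5

Step 1: Recall the z-score formula: z = (x - mu) / sigma
Step 2: Substitute values: z = (98 - 95) / 6
Step 3: z = 3 / 6 = 0.5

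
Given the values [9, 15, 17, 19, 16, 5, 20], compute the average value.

14.4286

Step 1: Sum all values: 9 + 15 + 17 + 19 + 16 + 5 + 20 = 101
Step 2: Count the number of values: n = 7
Step 3: Mean = sum / n = 101 / 7 = 14.4286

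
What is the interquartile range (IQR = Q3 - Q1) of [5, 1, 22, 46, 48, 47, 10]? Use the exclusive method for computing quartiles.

42

Step 1: Sort the data: [1, 5, 10, 22, 46, 47, 48]
Step 2: n = 7
Step 3: Using the exclusive quartile method:
  Q1 = 5
  Q2 (median) = 22
  Q3 = 47
  IQR = Q3 - Q1 = 47 - 5 = 42
Step 4: IQR = 42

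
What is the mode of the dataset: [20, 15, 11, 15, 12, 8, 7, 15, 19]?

15

Step 1: Count the frequency of each value:
  7: appears 1 time(s)
  8: appears 1 time(s)
  11: appears 1 time(s)
  12: appears 1 time(s)
  15: appears 3 time(s)
  19: appears 1 time(s)
  20: appears 1 time(s)
Step 2: The value 15 appears most frequently (3 times).
Step 3: Mode = 15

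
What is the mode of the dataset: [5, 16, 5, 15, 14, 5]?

5

Step 1: Count the frequency of each value:
  5: appears 3 time(s)
  14: appears 1 time(s)
  15: appears 1 time(s)
  16: appears 1 time(s)
Step 2: The value 5 appears most frequently (3 times).
Step 3: Mode = 5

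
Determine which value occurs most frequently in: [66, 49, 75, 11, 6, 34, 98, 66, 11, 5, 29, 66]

66

Step 1: Count the frequency of each value:
  5: appears 1 time(s)
  6: appears 1 time(s)
  11: appears 2 time(s)
  29: appears 1 time(s)
  34: appears 1 time(s)
  49: appears 1 time(s)
  66: appears 3 time(s)
  75: appears 1 time(s)
  98: appears 1 time(s)
Step 2: The value 66 appears most frequently (3 times).
Step 3: Mode = 66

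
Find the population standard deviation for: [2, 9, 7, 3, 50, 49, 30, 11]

18.7912

Step 1: Compute the mean: 20.125
Step 2: Sum of squared deviations from the mean: 2824.875
Step 3: Population variance = 2824.875 / 8 = 353.1094
Step 4: Standard deviation = sqrt(353.1094) = 18.7912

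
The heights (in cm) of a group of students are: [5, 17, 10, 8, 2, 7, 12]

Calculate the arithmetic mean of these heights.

8.7143

Step 1: Sum all values: 5 + 17 + 10 + 8 + 2 + 7 + 12 = 61
Step 2: Count the number of values: n = 7
Step 3: Mean = sum / n = 61 / 7 = 8.7143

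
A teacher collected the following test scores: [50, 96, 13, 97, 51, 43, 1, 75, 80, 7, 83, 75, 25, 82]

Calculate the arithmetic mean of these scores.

55.5714

Step 1: Sum all values: 50 + 96 + 13 + 97 + 51 + 43 + 1 + 75 + 80 + 7 + 83 + 75 + 25 + 82 = 778
Step 2: Count the number of values: n = 14
Step 3: Mean = sum / n = 778 / 14 = 55.5714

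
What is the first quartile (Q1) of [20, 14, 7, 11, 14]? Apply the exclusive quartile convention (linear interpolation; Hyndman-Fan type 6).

9

Step 1: Sort the data: [7, 11, 14, 14, 20]
Step 2: n = 5
Step 3: Using the exclusive quartile method:
  Q1 = 9
  Q2 (median) = 14
  Q3 = 17
  IQR = Q3 - Q1 = 17 - 9 = 8
Step 4: Q1 = 9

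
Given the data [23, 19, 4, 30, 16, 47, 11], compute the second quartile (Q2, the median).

19

Step 1: Sort the data: [4, 11, 16, 19, 23, 30, 47]
Step 2: n = 7
Step 3: Q2 is the median. Since n is odd, it is the middle value at position 4: 19
Step 4: Q2 = 19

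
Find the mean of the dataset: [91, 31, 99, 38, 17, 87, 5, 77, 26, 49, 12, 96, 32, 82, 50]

52.8

Step 1: Sum all values: 91 + 31 + 99 + 38 + 17 + 87 + 5 + 77 + 26 + 49 + 12 + 96 + 32 + 82 + 50 = 792
Step 2: Count the number of values: n = 15
Step 3: Mean = sum / n = 792 / 15 = 52.8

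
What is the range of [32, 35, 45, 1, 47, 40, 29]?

46

Step 1: Identify the maximum value: max = 47
Step 2: Identify the minimum value: min = 1
Step 3: Range = max - min = 47 - 1 = 46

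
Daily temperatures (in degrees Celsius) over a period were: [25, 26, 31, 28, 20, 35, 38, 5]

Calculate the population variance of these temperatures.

91.5

Step 1: Compute the mean: (25 + 26 + 31 + 28 + 20 + 35 + 38 + 5) / 8 = 26
Step 2: Compute squared deviations from the mean:
  (25 - 26)^2 = 1
  (26 - 26)^2 = 0
  (31 - 26)^2 = 25
  (28 - 26)^2 = 4
  (20 - 26)^2 = 36
  (35 - 26)^2 = 81
  (38 - 26)^2 = 144
  (5 - 26)^2 = 441
Step 3: Sum of squared deviations = 732
Step 4: Population variance = 732 / 8 = 91.5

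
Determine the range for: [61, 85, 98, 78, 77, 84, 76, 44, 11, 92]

87

Step 1: Identify the maximum value: max = 98
Step 2: Identify the minimum value: min = 11
Step 3: Range = max - min = 98 - 11 = 87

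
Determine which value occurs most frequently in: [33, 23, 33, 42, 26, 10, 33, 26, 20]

33

Step 1: Count the frequency of each value:
  10: appears 1 time(s)
  20: appears 1 time(s)
  23: appears 1 time(s)
  26: appears 2 time(s)
  33: appears 3 time(s)
  42: appears 1 time(s)
Step 2: The value 33 appears most frequently (3 times).
Step 3: Mode = 33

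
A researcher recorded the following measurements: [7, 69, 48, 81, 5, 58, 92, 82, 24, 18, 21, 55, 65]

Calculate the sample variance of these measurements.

899.5769

Step 1: Compute the mean: (7 + 69 + 48 + 81 + 5 + 58 + 92 + 82 + 24 + 18 + 21 + 55 + 65) / 13 = 48.0769
Step 2: Compute squared deviations from the mean:
  (7 - 48.0769)^2 = 1687.3136
  (69 - 48.0769)^2 = 437.7751
  (48 - 48.0769)^2 = 0.0059
  (81 - 48.0769)^2 = 1083.929
  (5 - 48.0769)^2 = 1855.6213
  (58 - 48.0769)^2 = 98.4675
  (92 - 48.0769)^2 = 1929.2367
  (82 - 48.0769)^2 = 1150.7751
  (24 - 48.0769)^2 = 579.6982
  (18 - 48.0769)^2 = 904.6213
  (21 - 48.0769)^2 = 733.1598
  (55 - 48.0769)^2 = 47.929
  (65 - 48.0769)^2 = 286.3905
Step 3: Sum of squared deviations = 10794.9231
Step 4: Sample variance = 10794.9231 / 12 = 899.5769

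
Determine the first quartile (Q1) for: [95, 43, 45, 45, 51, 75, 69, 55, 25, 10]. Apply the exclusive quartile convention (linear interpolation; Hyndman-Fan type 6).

38.5

Step 1: Sort the data: [10, 25, 43, 45, 45, 51, 55, 69, 75, 95]
Step 2: n = 10
Step 3: Using the exclusive quartile method:
  Q1 = 38.5
  Q2 (median) = 48
  Q3 = 70.5
  IQR = Q3 - Q1 = 70.5 - 38.5 = 32
Step 4: Q1 = 38.5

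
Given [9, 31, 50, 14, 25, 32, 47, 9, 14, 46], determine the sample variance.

257.3444

Step 1: Compute the mean: (9 + 31 + 50 + 14 + 25 + 32 + 47 + 9 + 14 + 46) / 10 = 27.7
Step 2: Compute squared deviations from the mean:
  (9 - 27.7)^2 = 349.69
  (31 - 27.7)^2 = 10.89
  (50 - 27.7)^2 = 497.29
  (14 - 27.7)^2 = 187.69
  (25 - 27.7)^2 = 7.29
  (32 - 27.7)^2 = 18.49
  (47 - 27.7)^2 = 372.49
  (9 - 27.7)^2 = 349.69
  (14 - 27.7)^2 = 187.69
  (46 - 27.7)^2 = 334.89
Step 3: Sum of squared deviations = 2316.1
Step 4: Sample variance = 2316.1 / 9 = 257.3444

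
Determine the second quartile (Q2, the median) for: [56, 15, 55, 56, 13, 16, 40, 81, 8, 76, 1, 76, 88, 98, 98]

56

Step 1: Sort the data: [1, 8, 13, 15, 16, 40, 55, 56, 56, 76, 76, 81, 88, 98, 98]
Step 2: n = 15
Step 3: Q2 is the median. Since n is odd, it is the middle value at position 8: 56
Step 4: Q2 = 56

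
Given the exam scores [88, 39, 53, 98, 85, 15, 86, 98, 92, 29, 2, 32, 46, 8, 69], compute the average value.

56

Step 1: Sum all values: 88 + 39 + 53 + 98 + 85 + 15 + 86 + 98 + 92 + 29 + 2 + 32 + 46 + 8 + 69 = 840
Step 2: Count the number of values: n = 15
Step 3: Mean = sum / n = 840 / 15 = 56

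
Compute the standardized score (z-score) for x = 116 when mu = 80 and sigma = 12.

3

Step 1: Recall the z-score formula: z = (x - mu) / sigma
Step 2: Substitute values: z = (116 - 80) / 12
Step 3: z = 36 / 12 = 3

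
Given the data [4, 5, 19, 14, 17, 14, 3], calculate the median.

14

Step 1: Sort the data in ascending order: [3, 4, 5, 14, 14, 17, 19]
Step 2: The number of values is n = 7.
Step 3: Since n is odd, the median is the middle value at position 4: 14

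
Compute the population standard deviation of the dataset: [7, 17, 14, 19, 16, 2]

6.0208

Step 1: Compute the mean: 12.5
Step 2: Sum of squared deviations from the mean: 217.5
Step 3: Population variance = 217.5 / 6 = 36.25
Step 4: Standard deviation = sqrt(36.25) = 6.0208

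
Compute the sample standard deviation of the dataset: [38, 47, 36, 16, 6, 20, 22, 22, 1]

15.012

Step 1: Compute the mean: 23.1111
Step 2: Sum of squared deviations from the mean: 1802.8889
Step 3: Sample variance = 1802.8889 / 8 = 225.3611
Step 4: Standard deviation = sqrt(225.3611) = 15.012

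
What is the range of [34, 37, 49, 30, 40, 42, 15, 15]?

34

Step 1: Identify the maximum value: max = 49
Step 2: Identify the minimum value: min = 15
Step 3: Range = max - min = 49 - 15 = 34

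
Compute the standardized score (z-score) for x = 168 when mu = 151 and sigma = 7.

2.4286

Step 1: Recall the z-score formula: z = (x - mu) / sigma
Step 2: Substitute values: z = (168 - 151) / 7
Step 3: z = 17 / 7 = 2.4286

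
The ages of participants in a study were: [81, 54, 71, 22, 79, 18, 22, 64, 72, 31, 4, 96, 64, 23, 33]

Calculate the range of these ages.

92

Step 1: Identify the maximum value: max = 96
Step 2: Identify the minimum value: min = 4
Step 3: Range = max - min = 96 - 4 = 92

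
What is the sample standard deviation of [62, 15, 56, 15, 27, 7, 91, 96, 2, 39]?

34.0261

Step 1: Compute the mean: 41
Step 2: Sum of squared deviations from the mean: 10420
Step 3: Sample variance = 10420 / 9 = 1157.7778
Step 4: Standard deviation = sqrt(1157.7778) = 34.0261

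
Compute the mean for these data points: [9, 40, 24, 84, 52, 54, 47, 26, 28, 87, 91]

49.2727

Step 1: Sum all values: 9 + 40 + 24 + 84 + 52 + 54 + 47 + 26 + 28 + 87 + 91 = 542
Step 2: Count the number of values: n = 11
Step 3: Mean = sum / n = 542 / 11 = 49.2727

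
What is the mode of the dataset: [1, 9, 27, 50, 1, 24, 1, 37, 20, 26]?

1

Step 1: Count the frequency of each value:
  1: appears 3 time(s)
  9: appears 1 time(s)
  20: appears 1 time(s)
  24: appears 1 time(s)
  26: appears 1 time(s)
  27: appears 1 time(s)
  37: appears 1 time(s)
  50: appears 1 time(s)
Step 2: The value 1 appears most frequently (3 times).
Step 3: Mode = 1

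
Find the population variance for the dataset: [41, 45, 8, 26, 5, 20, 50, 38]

253.6094

Step 1: Compute the mean: (41 + 45 + 8 + 26 + 5 + 20 + 50 + 38) / 8 = 29.125
Step 2: Compute squared deviations from the mean:
  (41 - 29.125)^2 = 141.0156
  (45 - 29.125)^2 = 252.0156
  (8 - 29.125)^2 = 446.2656
  (26 - 29.125)^2 = 9.7656
  (5 - 29.125)^2 = 582.0156
  (20 - 29.125)^2 = 83.2656
  (50 - 29.125)^2 = 435.7656
  (38 - 29.125)^2 = 78.7656
Step 3: Sum of squared deviations = 2028.875
Step 4: Population variance = 2028.875 / 8 = 253.6094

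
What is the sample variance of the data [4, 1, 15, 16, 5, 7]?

37.6

Step 1: Compute the mean: (4 + 1 + 15 + 16 + 5 + 7) / 6 = 8
Step 2: Compute squared deviations from the mean:
  (4 - 8)^2 = 16
  (1 - 8)^2 = 49
  (15 - 8)^2 = 49
  (16 - 8)^2 = 64
  (5 - 8)^2 = 9
  (7 - 8)^2 = 1
Step 3: Sum of squared deviations = 188
Step 4: Sample variance = 188 / 5 = 37.6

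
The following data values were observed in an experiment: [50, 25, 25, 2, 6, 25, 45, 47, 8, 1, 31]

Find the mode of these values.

25

Step 1: Count the frequency of each value:
  1: appears 1 time(s)
  2: appears 1 time(s)
  6: appears 1 time(s)
  8: appears 1 time(s)
  25: appears 3 time(s)
  31: appears 1 time(s)
  45: appears 1 time(s)
  47: appears 1 time(s)
  50: appears 1 time(s)
Step 2: The value 25 appears most frequently (3 times).
Step 3: Mode = 25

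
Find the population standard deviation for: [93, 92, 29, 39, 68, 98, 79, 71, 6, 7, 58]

31.9056

Step 1: Compute the mean: 58.1818
Step 2: Sum of squared deviations from the mean: 11197.6364
Step 3: Population variance = 11197.6364 / 11 = 1017.9669
Step 4: Standard deviation = sqrt(1017.9669) = 31.9056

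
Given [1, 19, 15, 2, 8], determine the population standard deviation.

7.0711

Step 1: Compute the mean: 9
Step 2: Sum of squared deviations from the mean: 250
Step 3: Population variance = 250 / 5 = 50
Step 4: Standard deviation = sqrt(50) = 7.0711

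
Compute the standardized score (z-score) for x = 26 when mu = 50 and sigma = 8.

-3

Step 1: Recall the z-score formula: z = (x - mu) / sigma
Step 2: Substitute values: z = (26 - 50) / 8
Step 3: z = -24 / 8 = -3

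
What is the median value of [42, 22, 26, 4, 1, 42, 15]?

22

Step 1: Sort the data in ascending order: [1, 4, 15, 22, 26, 42, 42]
Step 2: The number of values is n = 7.
Step 3: Since n is odd, the median is the middle value at position 4: 22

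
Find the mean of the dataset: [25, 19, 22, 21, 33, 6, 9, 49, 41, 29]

25.4

Step 1: Sum all values: 25 + 19 + 22 + 21 + 33 + 6 + 9 + 49 + 41 + 29 = 254
Step 2: Count the number of values: n = 10
Step 3: Mean = sum / n = 254 / 10 = 25.4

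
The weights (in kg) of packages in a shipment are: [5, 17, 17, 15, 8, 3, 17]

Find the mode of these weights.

17

Step 1: Count the frequency of each value:
  3: appears 1 time(s)
  5: appears 1 time(s)
  8: appears 1 time(s)
  15: appears 1 time(s)
  17: appears 3 time(s)
Step 2: The value 17 appears most frequently (3 times).
Step 3: Mode = 17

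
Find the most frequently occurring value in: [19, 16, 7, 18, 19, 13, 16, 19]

19

Step 1: Count the frequency of each value:
  7: appears 1 time(s)
  13: appears 1 time(s)
  16: appears 2 time(s)
  18: appears 1 time(s)
  19: appears 3 time(s)
Step 2: The value 19 appears most frequently (3 times).
Step 3: Mode = 19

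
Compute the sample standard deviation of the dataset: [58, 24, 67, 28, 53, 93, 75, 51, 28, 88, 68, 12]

26.1538

Step 1: Compute the mean: 53.75
Step 2: Sum of squared deviations from the mean: 7524.25
Step 3: Sample variance = 7524.25 / 11 = 684.0227
Step 4: Standard deviation = sqrt(684.0227) = 26.1538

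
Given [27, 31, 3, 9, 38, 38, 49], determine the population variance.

233.8367

Step 1: Compute the mean: (27 + 31 + 3 + 9 + 38 + 38 + 49) / 7 = 27.8571
Step 2: Compute squared deviations from the mean:
  (27 - 27.8571)^2 = 0.7347
  (31 - 27.8571)^2 = 9.8776
  (3 - 27.8571)^2 = 617.8776
  (9 - 27.8571)^2 = 355.5918
  (38 - 27.8571)^2 = 102.8776
  (38 - 27.8571)^2 = 102.8776
  (49 - 27.8571)^2 = 447.0204
Step 3: Sum of squared deviations = 1636.8571
Step 4: Population variance = 1636.8571 / 7 = 233.8367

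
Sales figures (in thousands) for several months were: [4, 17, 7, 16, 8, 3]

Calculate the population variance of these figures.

29.8056

Step 1: Compute the mean: (4 + 17 + 7 + 16 + 8 + 3) / 6 = 9.1667
Step 2: Compute squared deviations from the mean:
  (4 - 9.1667)^2 = 26.6944
  (17 - 9.1667)^2 = 61.3611
  (7 - 9.1667)^2 = 4.6944
  (16 - 9.1667)^2 = 46.6944
  (8 - 9.1667)^2 = 1.3611
  (3 - 9.1667)^2 = 38.0278
Step 3: Sum of squared deviations = 178.8333
Step 4: Population variance = 178.8333 / 6 = 29.8056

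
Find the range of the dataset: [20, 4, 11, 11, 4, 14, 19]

16

Step 1: Identify the maximum value: max = 20
Step 2: Identify the minimum value: min = 4
Step 3: Range = max - min = 20 - 4 = 16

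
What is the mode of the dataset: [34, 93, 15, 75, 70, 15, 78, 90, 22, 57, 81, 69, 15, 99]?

15

Step 1: Count the frequency of each value:
  15: appears 3 time(s)
  22: appears 1 time(s)
  34: appears 1 time(s)
  57: appears 1 time(s)
  69: appears 1 time(s)
  70: appears 1 time(s)
  75: appears 1 time(s)
  78: appears 1 time(s)
  81: appears 1 time(s)
  90: appears 1 time(s)
  93: appears 1 time(s)
  99: appears 1 time(s)
Step 2: The value 15 appears most frequently (3 times).
Step 3: Mode = 15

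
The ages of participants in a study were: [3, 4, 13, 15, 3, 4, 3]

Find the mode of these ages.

3

Step 1: Count the frequency of each value:
  3: appears 3 time(s)
  4: appears 2 time(s)
  13: appears 1 time(s)
  15: appears 1 time(s)
Step 2: The value 3 appears most frequently (3 times).
Step 3: Mode = 3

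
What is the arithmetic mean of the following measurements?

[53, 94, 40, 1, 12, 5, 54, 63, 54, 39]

41.5

Step 1: Sum all values: 53 + 94 + 40 + 1 + 12 + 5 + 54 + 63 + 54 + 39 = 415
Step 2: Count the number of values: n = 10
Step 3: Mean = sum / n = 415 / 10 = 41.5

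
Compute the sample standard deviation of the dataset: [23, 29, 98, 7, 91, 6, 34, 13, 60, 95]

37.2624

Step 1: Compute the mean: 45.6
Step 2: Sum of squared deviations from the mean: 12496.4
Step 3: Sample variance = 12496.4 / 9 = 1388.4889
Step 4: Standard deviation = sqrt(1388.4889) = 37.2624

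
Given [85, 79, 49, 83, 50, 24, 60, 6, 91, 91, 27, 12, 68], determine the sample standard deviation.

30.406

Step 1: Compute the mean: 55.7692
Step 2: Sum of squared deviations from the mean: 11094.3077
Step 3: Sample variance = 11094.3077 / 12 = 924.5256
Step 4: Standard deviation = sqrt(924.5256) = 30.406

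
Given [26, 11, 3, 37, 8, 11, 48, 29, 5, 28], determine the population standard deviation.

14.3889

Step 1: Compute the mean: 20.6
Step 2: Sum of squared deviations from the mean: 2070.4
Step 3: Population variance = 2070.4 / 10 = 207.04
Step 4: Standard deviation = sqrt(207.04) = 14.3889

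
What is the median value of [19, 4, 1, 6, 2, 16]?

5

Step 1: Sort the data in ascending order: [1, 2, 4, 6, 16, 19]
Step 2: The number of values is n = 6.
Step 3: Since n is even, the median is the average of positions 3 and 4:
  Median = (4 + 6) / 2 = 5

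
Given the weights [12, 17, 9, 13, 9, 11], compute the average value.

11.8333

Step 1: Sum all values: 12 + 17 + 9 + 13 + 9 + 11 = 71
Step 2: Count the number of values: n = 6
Step 3: Mean = sum / n = 71 / 6 = 11.8333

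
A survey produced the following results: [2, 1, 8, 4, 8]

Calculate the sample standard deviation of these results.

3.2863

Step 1: Compute the mean: 4.6
Step 2: Sum of squared deviations from the mean: 43.2
Step 3: Sample variance = 43.2 / 4 = 10.8
Step 4: Standard deviation = sqrt(10.8) = 3.2863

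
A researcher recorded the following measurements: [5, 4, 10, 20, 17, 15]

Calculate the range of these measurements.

16

Step 1: Identify the maximum value: max = 20
Step 2: Identify the minimum value: min = 4
Step 3: Range = max - min = 20 - 4 = 16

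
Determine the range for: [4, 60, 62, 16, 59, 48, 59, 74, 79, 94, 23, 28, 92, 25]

90

Step 1: Identify the maximum value: max = 94
Step 2: Identify the minimum value: min = 4
Step 3: Range = max - min = 94 - 4 = 90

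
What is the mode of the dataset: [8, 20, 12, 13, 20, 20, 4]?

20

Step 1: Count the frequency of each value:
  4: appears 1 time(s)
  8: appears 1 time(s)
  12: appears 1 time(s)
  13: appears 1 time(s)
  20: appears 3 time(s)
Step 2: The value 20 appears most frequently (3 times).
Step 3: Mode = 20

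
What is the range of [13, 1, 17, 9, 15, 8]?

16

Step 1: Identify the maximum value: max = 17
Step 2: Identify the minimum value: min = 1
Step 3: Range = max - min = 17 - 1 = 16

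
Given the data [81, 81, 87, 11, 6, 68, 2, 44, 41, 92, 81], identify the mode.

81

Step 1: Count the frequency of each value:
  2: appears 1 time(s)
  6: appears 1 time(s)
  11: appears 1 time(s)
  41: appears 1 time(s)
  44: appears 1 time(s)
  68: appears 1 time(s)
  81: appears 3 time(s)
  87: appears 1 time(s)
  92: appears 1 time(s)
Step 2: The value 81 appears most frequently (3 times).
Step 3: Mode = 81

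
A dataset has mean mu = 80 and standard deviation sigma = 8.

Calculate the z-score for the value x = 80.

0

Step 1: Recall the z-score formula: z = (x - mu) / sigma
Step 2: Substitute values: z = (80 - 80) / 8
Step 3: z = 0 / 8 = 0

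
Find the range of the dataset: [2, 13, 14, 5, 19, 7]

17

Step 1: Identify the maximum value: max = 19
Step 2: Identify the minimum value: min = 2
Step 3: Range = max - min = 19 - 2 = 17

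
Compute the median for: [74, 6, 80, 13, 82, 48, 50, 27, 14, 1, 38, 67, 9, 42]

40

Step 1: Sort the data in ascending order: [1, 6, 9, 13, 14, 27, 38, 42, 48, 50, 67, 74, 80, 82]
Step 2: The number of values is n = 14.
Step 3: Since n is even, the median is the average of positions 7 and 8:
  Median = (38 + 42) / 2 = 40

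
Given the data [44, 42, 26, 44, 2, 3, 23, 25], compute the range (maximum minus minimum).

42

Step 1: Identify the maximum value: max = 44
Step 2: Identify the minimum value: min = 2
Step 3: Range = max - min = 44 - 2 = 42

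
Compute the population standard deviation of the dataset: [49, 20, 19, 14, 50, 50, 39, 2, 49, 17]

17.3922

Step 1: Compute the mean: 30.9
Step 2: Sum of squared deviations from the mean: 3024.9
Step 3: Population variance = 3024.9 / 10 = 302.49
Step 4: Standard deviation = sqrt(302.49) = 17.3922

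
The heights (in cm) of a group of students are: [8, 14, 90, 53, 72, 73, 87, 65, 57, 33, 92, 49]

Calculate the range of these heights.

84

Step 1: Identify the maximum value: max = 92
Step 2: Identify the minimum value: min = 8
Step 3: Range = max - min = 92 - 8 = 84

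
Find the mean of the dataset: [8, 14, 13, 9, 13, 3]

10

Step 1: Sum all values: 8 + 14 + 13 + 9 + 13 + 3 = 60
Step 2: Count the number of values: n = 6
Step 3: Mean = sum / n = 60 / 6 = 10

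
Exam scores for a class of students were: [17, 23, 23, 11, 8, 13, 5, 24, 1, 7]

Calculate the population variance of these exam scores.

60.96

Step 1: Compute the mean: (17 + 23 + 23 + 11 + 8 + 13 + 5 + 24 + 1 + 7) / 10 = 13.2
Step 2: Compute squared deviations from the mean:
  (17 - 13.2)^2 = 14.44
  (23 - 13.2)^2 = 96.04
  (23 - 13.2)^2 = 96.04
  (11 - 13.2)^2 = 4.84
  (8 - 13.2)^2 = 27.04
  (13 - 13.2)^2 = 0.04
  (5 - 13.2)^2 = 67.24
  (24 - 13.2)^2 = 116.64
  (1 - 13.2)^2 = 148.84
  (7 - 13.2)^2 = 38.44
Step 3: Sum of squared deviations = 609.6
Step 4: Population variance = 609.6 / 10 = 60.96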